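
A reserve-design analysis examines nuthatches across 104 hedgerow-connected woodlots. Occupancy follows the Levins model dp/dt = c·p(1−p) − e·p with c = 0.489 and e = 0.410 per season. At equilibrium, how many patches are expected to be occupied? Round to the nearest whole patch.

p* = 1 − e/c = 1 − 0.410/0.489 = 0.1616.
Expected occupied patches = N × p* = 104 × 0.1616 = 16.80 ≈ 17.

17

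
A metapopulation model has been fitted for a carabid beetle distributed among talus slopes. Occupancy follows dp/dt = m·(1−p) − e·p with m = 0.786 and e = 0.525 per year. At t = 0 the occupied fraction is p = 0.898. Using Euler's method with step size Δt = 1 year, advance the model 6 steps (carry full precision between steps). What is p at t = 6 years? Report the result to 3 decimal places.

0.600

Update rule: p ← p + [m·(1−p) − e·p]·Δt with Δt = 1.
p: 0.89800 → 0.50672  (Δp = -0.39128)
p: 0.50672 → 0.62841  (Δp = +0.12169)
p: 0.62841 → 0.59056  (Δp = -0.03784)
p: 0.59056 → 0.60233  (Δp = +0.01177)
p: 0.60233 → 0.59867  (Δp = -0.00366)
p: 0.59867 → 0.59981  (Δp = +0.00114)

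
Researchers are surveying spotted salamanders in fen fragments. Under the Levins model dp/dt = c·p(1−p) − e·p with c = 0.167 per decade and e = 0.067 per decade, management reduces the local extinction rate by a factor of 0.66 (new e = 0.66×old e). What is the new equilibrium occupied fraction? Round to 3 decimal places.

0.735

Before: p* = 1 − 0.067/0.167 = 0.5988.
After the change, c = 0.167, e = 0.04422, so p* = 1 − 0.04422/0.167 = 0.7352.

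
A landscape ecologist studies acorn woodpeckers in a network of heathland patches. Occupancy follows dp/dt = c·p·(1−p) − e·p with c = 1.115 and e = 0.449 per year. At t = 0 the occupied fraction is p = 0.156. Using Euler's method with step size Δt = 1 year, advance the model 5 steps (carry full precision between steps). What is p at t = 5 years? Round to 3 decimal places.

0.558

Update rule: p ← p + [c·p·(1−p) − e·p]·Δt with Δt = 1.
  1  |  dp/dt·Δt = +0.076761  |  p_1 = 0.232761
  2  |  dp/dt·Δt = +0.094611  |  p_2 = 0.327372
  3  |  dp/dt·Δt = +0.098532  |  p_3 = 0.425905
  4  |  dp/dt·Δt = +0.081397  |  p_4 = 0.507302
  5  |  dp/dt·Δt = +0.050912  |  p_5 = 0.558214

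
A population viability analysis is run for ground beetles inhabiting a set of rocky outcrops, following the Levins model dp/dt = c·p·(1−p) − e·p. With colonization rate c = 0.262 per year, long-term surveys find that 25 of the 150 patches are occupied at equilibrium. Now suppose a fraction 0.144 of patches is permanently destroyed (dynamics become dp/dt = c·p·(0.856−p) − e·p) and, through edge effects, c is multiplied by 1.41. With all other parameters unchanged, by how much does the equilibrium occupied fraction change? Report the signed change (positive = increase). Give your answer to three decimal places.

Observed p* = 25/150 = 0.16667.
Balance c(1−p*) = e gives e = 0.262×(1 − 0.16667) = 0.21833.
New p* = 0.856 − e/c = 0.856 − 0.21833/0.36942 = 0.26499.
Δp* = 0.26499 − 0.16667 = +0.09832.

0.098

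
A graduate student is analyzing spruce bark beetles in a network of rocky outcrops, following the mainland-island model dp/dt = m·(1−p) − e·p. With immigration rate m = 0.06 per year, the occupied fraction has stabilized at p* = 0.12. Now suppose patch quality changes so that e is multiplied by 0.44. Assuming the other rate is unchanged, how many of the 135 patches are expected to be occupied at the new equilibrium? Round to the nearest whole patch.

32

Balance m(1−p*) = e·p* gives e = m(1−p*)/p* = 0.06×0.88000/0.12000 = 0.44000.
New p* = m/(m+e) = 0.06000/(0.06000+0.19360) = 0.23659.
Expected occupied = 135 × 0.23659 = 31.94 ≈ 32.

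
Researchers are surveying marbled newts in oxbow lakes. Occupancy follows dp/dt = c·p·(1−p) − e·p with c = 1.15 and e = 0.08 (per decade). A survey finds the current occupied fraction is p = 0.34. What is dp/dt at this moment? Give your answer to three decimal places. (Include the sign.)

0.231

Colonization term: c·p·(1−p) = 1.15×0.34×0.6600 = 0.25806.
Extinction term: e·p = 0.02720.
dp/dt = 0.25806 − 0.02720 = 0.23086.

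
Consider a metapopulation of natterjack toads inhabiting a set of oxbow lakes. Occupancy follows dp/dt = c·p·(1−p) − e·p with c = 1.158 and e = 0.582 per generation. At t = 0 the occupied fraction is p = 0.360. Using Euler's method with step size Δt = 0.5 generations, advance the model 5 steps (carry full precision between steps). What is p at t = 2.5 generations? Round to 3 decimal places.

0.462

Update rule: p ← p + [c·p·(1−p) − e·p]·Δt with Δt = 0.5.
step 1: Δp = +0.02864, p = 0.38864
step 2: Δp = +0.02448, p = 0.41312
step 3: Δp = +0.02016, p = 0.43328
step 4: Δp = +0.01609, p = 0.44937
step 5: Δp = +0.01250, p = 0.46187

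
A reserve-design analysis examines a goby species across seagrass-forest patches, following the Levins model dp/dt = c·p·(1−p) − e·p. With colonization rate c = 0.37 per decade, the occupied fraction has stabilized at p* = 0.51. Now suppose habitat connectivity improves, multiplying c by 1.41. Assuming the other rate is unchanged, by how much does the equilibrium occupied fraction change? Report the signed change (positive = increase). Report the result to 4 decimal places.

Balance c(1−p*) = e gives e = 0.37×(1 − 0.51000) = 0.18130.
New p* = 1 − e/c = 1 − 0.18130/0.52170 = 0.65248.
Δp* = 0.65248 − 0.51000 = +0.14248.

0.1425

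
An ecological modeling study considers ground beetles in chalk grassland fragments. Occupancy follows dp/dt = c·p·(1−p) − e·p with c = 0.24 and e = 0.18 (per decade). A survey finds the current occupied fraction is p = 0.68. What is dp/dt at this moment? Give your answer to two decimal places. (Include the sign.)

-0.07

Colonization term: c·p·(1−p) = 0.24×0.68×0.3200 = 0.05222.
Extinction term: e·p = 0.12240.
dp/dt = 0.05222 − 0.12240 = -0.07018.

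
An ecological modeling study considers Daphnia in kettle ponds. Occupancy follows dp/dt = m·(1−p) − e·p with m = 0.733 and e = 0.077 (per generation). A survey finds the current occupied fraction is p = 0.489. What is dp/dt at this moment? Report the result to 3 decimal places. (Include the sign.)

0.337

Colonization term: m·(1−p) = 0.733×0.5110 = 0.37456.
Extinction term: e·p = 0.03765.
dp/dt = 0.37456 − 0.03765 = 0.33691.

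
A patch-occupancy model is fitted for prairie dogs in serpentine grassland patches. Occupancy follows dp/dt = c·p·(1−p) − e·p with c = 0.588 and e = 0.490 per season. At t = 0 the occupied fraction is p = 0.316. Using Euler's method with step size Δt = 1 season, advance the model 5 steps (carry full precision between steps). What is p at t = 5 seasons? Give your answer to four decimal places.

0.2290

Update rule: p ← p + [c·p·(1−p) − e·p]·Δt with Δt = 1.
p: 0.31600 → 0.28825  (Δp = -0.02775)
p: 0.28825 → 0.26764  (Δp = -0.02061)
p: 0.26764 → 0.25175  (Δp = -0.01589)
p: 0.25175 → 0.23916  (Δp = -0.01260)
p: 0.23916 → 0.22896  (Δp = -0.01019)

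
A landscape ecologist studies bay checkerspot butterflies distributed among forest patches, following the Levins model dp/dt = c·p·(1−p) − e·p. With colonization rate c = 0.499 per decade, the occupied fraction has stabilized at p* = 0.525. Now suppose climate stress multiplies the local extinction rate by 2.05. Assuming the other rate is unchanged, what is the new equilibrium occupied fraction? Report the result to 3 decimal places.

Balance c(1−p*) = e gives e = 0.499×(1 − 0.52500) = 0.23702.
New p* = 1 − e/c = 1 − 0.48589/0.49900 = 0.02627.

0.026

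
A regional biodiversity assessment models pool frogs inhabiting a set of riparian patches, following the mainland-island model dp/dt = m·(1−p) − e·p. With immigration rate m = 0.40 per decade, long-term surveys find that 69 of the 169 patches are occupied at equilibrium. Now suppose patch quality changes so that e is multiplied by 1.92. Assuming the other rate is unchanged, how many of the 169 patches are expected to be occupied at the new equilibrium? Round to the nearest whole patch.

45

Observed p* = 69/169 = 0.40828.
Balance m(1−p*) = e·p* gives e = m(1−p*)/p* = 0.40×0.59172/0.40828 = 0.57972.
New p* = m/(m+e) = 0.40000/(0.40000+1.11306) = 0.26436.
Expected occupied = 169 × 0.26436 = 44.68 ≈ 45.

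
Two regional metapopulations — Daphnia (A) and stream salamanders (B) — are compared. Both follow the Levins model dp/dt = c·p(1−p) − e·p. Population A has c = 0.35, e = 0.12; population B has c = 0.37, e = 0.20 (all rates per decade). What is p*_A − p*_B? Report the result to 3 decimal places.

0.198

A: p*_A = 1 − 0.12/0.35 = 0.6571.
B: p*_B = 1 − 0.20/0.37 = 0.4595.
p*_A − p*_B = 0.6571 − 0.4595 = 0.1977.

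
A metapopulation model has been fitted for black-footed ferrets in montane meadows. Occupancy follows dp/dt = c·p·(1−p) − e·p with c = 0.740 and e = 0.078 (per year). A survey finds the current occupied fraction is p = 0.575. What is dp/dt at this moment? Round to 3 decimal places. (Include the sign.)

Colonization term: c·p·(1−p) = 0.740×0.575×0.4250 = 0.18084.
Extinction term: e·p = 0.04485.
dp/dt = 0.18084 − 0.04485 = 0.13599.

0.136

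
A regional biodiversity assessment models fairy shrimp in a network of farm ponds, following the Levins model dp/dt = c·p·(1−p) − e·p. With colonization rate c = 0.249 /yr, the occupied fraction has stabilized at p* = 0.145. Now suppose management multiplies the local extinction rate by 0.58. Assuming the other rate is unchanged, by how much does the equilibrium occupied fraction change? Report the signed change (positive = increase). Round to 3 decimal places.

0.359

Balance c(1−p*) = e gives e = 0.249×(1 − 0.14500) = 0.21290.
New p* = 1 − e/c = 1 − 0.12348/0.24900 = 0.50410.
Δp* = 0.50410 − 0.14500 = +0.35910.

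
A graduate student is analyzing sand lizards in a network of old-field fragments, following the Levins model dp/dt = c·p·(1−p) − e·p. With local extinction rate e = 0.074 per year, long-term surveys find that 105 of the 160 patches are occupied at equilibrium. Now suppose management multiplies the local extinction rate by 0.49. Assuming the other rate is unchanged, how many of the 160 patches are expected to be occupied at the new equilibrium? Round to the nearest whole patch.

Observed p* = 105/160 = 0.65625.
Balance c(1−p*) = e gives c = e/(1 − 0.65625) = 0.074/0.34375 = 0.21527.
New p* = 1 − e/c = 1 − 0.03626/0.21527 = 0.83156.
Expected occupied = 160 × 0.83156 = 133.05 ≈ 133.

133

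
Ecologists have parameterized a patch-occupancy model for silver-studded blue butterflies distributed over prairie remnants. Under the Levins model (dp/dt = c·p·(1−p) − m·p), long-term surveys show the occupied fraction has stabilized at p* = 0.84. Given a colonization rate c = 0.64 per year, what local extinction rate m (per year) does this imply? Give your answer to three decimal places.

0.102

At equilibrium c(1−p*) = m.
m = 0.64 × (1 − 0.84) = 0.64 × 0.1600 = 0.1024.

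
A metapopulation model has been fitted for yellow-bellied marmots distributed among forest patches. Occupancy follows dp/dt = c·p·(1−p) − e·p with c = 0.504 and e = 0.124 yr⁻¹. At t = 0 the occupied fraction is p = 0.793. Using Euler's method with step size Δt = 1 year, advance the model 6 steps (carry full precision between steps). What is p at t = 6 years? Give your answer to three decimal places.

0.756

Update rule: p ← p + [c·p·(1−p) − e·p]·Δt with Δt = 1.
step 1: Δp = -0.01560, p = 0.77740
step 2: Δp = -0.00918, p = 0.76822
step 3: Δp = -0.00552, p = 0.76270
step 4: Δp = -0.00336, p = 0.75934
step 5: Δp = -0.00206, p = 0.75729
step 6: Δp = -0.00127, p = 0.75602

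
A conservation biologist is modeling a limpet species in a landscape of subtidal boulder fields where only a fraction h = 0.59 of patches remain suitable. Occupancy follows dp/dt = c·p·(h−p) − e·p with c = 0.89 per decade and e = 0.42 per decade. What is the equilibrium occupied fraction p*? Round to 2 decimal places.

0.12

Setting dp/dt = 0 and dividing by p* gives c·(h−p*) = e.
So p* = h − e/c = 0.59 − 0.42/0.89 = 0.59 − 0.4719 = 0.1181.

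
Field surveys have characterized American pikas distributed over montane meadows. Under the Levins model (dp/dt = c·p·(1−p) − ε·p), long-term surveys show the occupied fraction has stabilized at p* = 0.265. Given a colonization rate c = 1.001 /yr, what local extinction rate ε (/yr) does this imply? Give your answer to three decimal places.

At equilibrium c(1−p*) = ε.
ε = 1.001 × (1 − 0.265) = 1.001 × 0.7350 = 0.7357.

0.736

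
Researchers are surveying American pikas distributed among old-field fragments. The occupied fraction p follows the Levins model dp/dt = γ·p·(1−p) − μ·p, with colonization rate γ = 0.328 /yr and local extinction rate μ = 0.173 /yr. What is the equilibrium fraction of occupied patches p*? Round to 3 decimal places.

Setting dp/dt = 0 and dividing through by p* gives γ·(1−p*) = μ.
So p* = 1 − μ/γ = 1 − 0.173/0.328 = 1 − 0.5274 = 0.4726.

0.473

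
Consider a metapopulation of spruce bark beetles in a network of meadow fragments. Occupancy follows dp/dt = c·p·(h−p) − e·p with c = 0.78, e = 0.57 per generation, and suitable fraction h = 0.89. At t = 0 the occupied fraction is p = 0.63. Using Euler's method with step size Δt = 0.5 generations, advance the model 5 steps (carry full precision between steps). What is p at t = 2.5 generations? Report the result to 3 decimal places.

Update rule: p ← p + [c·p·(h−p) − e·p]·Δt with Δt = 0.5.
step 1: Δp = -0.11567, p = 0.51433
step 2: Δp = -0.07123, p = 0.44310
step 3: Δp = -0.04906, p = 0.39405
step 4: Δp = -0.03609, p = 0.35796
step 5: Δp = -0.02774, p = 0.33022

0.330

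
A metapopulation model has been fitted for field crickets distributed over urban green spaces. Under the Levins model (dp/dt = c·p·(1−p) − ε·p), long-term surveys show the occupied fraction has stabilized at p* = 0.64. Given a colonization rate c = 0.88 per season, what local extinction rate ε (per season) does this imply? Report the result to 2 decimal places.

At equilibrium c(1−p*) = ε.
ε = 0.88 × (1 − 0.64) = 0.88 × 0.3600 = 0.3168.

0.32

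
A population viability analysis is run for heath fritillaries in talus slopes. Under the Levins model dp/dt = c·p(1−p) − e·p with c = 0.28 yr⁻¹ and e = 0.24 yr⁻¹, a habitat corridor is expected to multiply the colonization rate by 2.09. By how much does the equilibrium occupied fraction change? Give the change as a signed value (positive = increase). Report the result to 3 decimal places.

Before: p* = 1 − 0.24/0.28 = 0.1429.
After the change, c = 0.5852, e = 0.24, so p* = 1 − 0.24/0.5852 = 0.5899.
Δp* = 0.5899 − 0.1429 = +0.4470.

0.447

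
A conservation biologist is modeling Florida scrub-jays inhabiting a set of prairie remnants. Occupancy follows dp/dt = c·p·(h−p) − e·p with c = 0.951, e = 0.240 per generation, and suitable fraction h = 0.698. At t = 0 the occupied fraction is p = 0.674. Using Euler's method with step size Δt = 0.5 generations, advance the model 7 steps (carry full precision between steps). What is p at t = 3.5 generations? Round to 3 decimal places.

0.473

Update rule: p ← p + [c·p·(h−p) − e·p]·Δt with Δt = 0.5.
p: 0.67400 → 0.60081  (Δp = -0.07319)
p: 0.60081 → 0.55648  (Δp = -0.04433)
p: 0.55648 → 0.52715  (Δp = -0.02933)
p: 0.52715 → 0.50672  (Δp = -0.02043)
p: 0.50672 → 0.49200  (Δp = -0.01472)
p: 0.49200 → 0.48115  (Δp = -0.01085)
p: 0.48115 → 0.47303  (Δp = -0.00813)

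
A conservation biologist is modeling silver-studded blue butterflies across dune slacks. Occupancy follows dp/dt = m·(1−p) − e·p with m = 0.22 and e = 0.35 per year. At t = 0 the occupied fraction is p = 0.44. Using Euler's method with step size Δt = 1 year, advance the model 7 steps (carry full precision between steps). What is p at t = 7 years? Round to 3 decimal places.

Update rule: p ← p + [m·(1−p) − e·p]·Δt with Δt = 1.
p: 0.44000 → 0.40920  (Δp = -0.03080)
p: 0.40920 → 0.39596  (Δp = -0.01324)
p: 0.39596 → 0.39026  (Δp = -0.00569)
p: 0.39026 → 0.38781  (Δp = -0.00245)
p: 0.38781 → 0.38676  (Δp = -0.00105)
p: 0.38676 → 0.38631  (Δp = -0.00045)
p: 0.38631 → 0.38611  (Δp = -0.00019)

0.386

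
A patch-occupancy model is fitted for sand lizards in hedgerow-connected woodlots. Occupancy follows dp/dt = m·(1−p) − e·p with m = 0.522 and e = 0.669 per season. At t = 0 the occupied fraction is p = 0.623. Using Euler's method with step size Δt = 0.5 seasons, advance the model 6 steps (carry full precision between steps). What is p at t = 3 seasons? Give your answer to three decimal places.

0.439

Update rule: p ← p + [m·(1−p) − e·p]·Δt with Δt = 0.5.
p: 0.62300 → 0.51300  (Δp = -0.11000)
p: 0.51300 → 0.46851  (Δp = -0.04449)
p: 0.46851 → 0.45051  (Δp = -0.01800)
p: 0.45051 → 0.44323  (Δp = -0.00728)
p: 0.44323 → 0.44029  (Δp = -0.00294)
p: 0.44029 → 0.43910  (Δp = -0.00119)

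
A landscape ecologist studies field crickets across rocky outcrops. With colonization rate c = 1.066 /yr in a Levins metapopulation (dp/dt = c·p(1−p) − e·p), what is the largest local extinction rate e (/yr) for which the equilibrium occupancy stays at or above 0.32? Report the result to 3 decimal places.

1 − e/c ≥ 0.32 ⇒ e ≤ c(1 − 0.32) = 1.066 × 0.6800.
e_max = 0.7249.

0.725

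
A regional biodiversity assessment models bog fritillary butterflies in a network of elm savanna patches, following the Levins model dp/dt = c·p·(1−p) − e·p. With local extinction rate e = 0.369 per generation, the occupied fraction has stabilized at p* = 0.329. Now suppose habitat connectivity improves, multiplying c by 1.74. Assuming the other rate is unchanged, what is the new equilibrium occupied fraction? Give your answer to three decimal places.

Balance c(1−p*) = e gives c = e/(1 − 0.32900) = 0.369/0.67100 = 0.54993.
New p* = 1 − e/c = 1 − 0.36900/0.95688 = 0.61437.

0.614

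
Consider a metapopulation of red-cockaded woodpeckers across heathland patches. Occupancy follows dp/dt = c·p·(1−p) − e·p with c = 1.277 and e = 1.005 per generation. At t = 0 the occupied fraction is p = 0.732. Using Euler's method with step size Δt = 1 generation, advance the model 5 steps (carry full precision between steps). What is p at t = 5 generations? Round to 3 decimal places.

Update rule: p ← p + [c·p·(1−p) − e·p]·Δt with Δt = 1.
step 1: Δp = -0.48514, p = 0.24686
step 2: Δp = -0.01067, p = 0.23618
step 3: Δp = -0.00699, p = 0.22919
step 4: Δp = -0.00474, p = 0.22445
step 5: Δp = -0.00328, p = 0.22117

0.221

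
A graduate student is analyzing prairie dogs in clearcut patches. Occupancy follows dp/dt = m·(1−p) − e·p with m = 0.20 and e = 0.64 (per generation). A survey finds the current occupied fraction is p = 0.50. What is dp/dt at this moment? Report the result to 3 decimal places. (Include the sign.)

Colonization term: m·(1−p) = 0.20×0.5000 = 0.10000.
Extinction term: e·p = 0.32000.
dp/dt = 0.10000 − 0.32000 = -0.22000.

-0.220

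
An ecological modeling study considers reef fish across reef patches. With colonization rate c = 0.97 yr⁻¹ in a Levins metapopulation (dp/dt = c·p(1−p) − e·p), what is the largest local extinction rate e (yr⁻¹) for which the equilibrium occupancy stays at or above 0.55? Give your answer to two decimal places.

0.44

1 − e/c ≥ 0.55 ⇒ e ≤ c(1 − 0.55) = 0.97 × 0.4500.
e_max = 0.4365.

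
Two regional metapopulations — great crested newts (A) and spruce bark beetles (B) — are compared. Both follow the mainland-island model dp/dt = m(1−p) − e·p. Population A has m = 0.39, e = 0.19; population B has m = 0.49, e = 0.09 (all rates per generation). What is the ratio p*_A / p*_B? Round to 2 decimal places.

A: p*_A = m/(m+e) = 0.39/0.5800 = 0.6724.
B: p*_B = 0.49/0.5800 = 0.8448.
p*_A / p*_B = 0.6724/0.8448 = 0.7959.

0.80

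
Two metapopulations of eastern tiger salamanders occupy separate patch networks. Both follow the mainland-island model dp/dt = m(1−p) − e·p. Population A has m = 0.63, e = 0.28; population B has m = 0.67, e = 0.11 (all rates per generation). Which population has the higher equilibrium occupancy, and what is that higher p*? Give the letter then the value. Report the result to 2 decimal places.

B, 0.86

A: p*_A = m/(m+e) = 0.63/0.9100 = 0.6923.
B: p*_B = 0.67/0.7800 = 0.8590.
B is higher at 0.8590.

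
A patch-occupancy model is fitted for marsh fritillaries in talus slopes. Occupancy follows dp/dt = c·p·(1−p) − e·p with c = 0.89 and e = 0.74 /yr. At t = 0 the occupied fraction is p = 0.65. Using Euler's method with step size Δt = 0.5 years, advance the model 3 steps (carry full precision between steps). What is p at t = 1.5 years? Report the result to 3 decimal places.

Update rule: p ← p + [c·p·(1−p) − e·p]·Δt with Δt = 0.5.
step 1: Δp = -0.13926, p = 0.51074
step 2: Δp = -0.07777, p = 0.43296
step 3: Δp = -0.05095, p = 0.38202

0.382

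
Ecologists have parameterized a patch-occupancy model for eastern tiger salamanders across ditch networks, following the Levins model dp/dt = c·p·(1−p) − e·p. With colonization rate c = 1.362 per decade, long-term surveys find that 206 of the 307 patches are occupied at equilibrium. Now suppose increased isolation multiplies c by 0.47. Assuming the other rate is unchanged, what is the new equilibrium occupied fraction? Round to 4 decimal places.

Observed p* = 206/307 = 0.67101.
Balance c(1−p*) = e gives e = 1.362×(1 − 0.67101) = 0.44808.
New p* = 1 − e/c = 1 − 0.44808/0.64014 = 0.30003.

0.3000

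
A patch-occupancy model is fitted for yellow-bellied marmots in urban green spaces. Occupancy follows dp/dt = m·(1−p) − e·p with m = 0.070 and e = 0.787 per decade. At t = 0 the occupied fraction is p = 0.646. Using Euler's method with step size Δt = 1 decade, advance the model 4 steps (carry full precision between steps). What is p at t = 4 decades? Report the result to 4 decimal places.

Update rule: p ← p + [m·(1−p) − e·p]·Δt with Δt = 1.
p: 0.64600 → 0.16238  (Δp = -0.48362)
p: 0.16238 → 0.09322  (Δp = -0.06916)
p: 0.09322 → 0.08333  (Δp = -0.00989)
p: 0.08333 → 0.08192  (Δp = -0.00141)

0.0819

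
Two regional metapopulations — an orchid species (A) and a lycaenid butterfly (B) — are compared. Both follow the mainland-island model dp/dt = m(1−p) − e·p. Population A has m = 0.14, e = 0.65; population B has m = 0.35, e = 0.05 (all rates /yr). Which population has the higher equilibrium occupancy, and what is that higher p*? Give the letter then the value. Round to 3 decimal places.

A: p*_A = m/(m+e) = 0.14/0.7900 = 0.1772.
B: p*_B = 0.35/0.4000 = 0.8750.
B is higher at 0.8750.

B, 0.875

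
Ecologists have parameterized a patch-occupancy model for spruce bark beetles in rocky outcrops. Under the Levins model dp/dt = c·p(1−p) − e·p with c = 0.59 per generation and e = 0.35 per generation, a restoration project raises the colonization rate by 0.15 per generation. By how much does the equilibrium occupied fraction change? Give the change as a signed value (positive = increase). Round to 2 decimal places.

0.12

Before: p* = 1 − 0.35/0.59 = 0.4068.
After the change, c = 0.74, e = 0.35, so p* = 1 − 0.35/0.74 = 0.5270.
Δp* = 0.5270 − 0.4068 = +0.1202.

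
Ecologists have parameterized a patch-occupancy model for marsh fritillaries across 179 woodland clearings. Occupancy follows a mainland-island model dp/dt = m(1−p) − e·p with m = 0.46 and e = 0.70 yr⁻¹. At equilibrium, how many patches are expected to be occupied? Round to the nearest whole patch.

p* = m/(m+e) = 0.46/1.1600 = 0.3966.
Expected occupied patches = N × p* = 179 × 0.3966 = 70.98 ≈ 71.

71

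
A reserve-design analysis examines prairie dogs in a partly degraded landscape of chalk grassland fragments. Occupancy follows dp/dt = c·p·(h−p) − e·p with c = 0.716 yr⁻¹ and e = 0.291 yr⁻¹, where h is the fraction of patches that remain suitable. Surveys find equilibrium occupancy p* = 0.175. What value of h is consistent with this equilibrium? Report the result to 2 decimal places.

At equilibrium c(h−p*) = e, so h = p* + e/c.
h = 0.175 + 0.291/0.716 = 0.175 + 0.4064 = 0.5814.

0.58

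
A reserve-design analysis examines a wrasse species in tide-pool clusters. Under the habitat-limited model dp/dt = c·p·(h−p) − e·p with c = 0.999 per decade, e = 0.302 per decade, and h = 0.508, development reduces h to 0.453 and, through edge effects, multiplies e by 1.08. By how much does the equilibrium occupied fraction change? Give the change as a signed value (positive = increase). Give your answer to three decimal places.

-0.079

Before: p* = h − e/c = 0.508 − 0.302/0.999 = 0.508 − 0.3023 = 0.2057.
After: c = 0.999, e = 0.32616, h = 0.453; p* = 0.453 − 0.32616/0.999 = 0.1265.
Δp* = 0.1265 − 0.2057 = -0.0792.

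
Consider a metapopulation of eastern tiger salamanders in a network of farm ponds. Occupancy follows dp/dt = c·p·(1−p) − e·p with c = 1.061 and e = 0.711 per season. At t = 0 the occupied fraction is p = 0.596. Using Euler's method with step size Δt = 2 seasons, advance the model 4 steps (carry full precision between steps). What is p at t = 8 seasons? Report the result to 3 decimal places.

Update rule: p ← p + [c·p·(1−p) − e·p]·Δt with Δt = 2.
p: 0.59600 → 0.25943  (Δp = -0.33657)
p: 0.25943 → 0.29821  (Δp = +0.03878)
p: 0.29821 → 0.31825  (Δp = +0.02004)
p: 0.31825 → 0.32610  (Δp = +0.00785)

0.326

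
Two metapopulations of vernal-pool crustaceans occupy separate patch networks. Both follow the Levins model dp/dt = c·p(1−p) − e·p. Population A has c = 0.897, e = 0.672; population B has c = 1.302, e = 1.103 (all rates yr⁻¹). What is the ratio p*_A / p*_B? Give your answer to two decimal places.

1.64

A: p*_A = 1 − 0.672/0.897 = 0.2508.
B: p*_B = 1 − 1.103/1.302 = 0.1528.
p*_A / p*_B = 0.2508/0.1528 = 1.6411.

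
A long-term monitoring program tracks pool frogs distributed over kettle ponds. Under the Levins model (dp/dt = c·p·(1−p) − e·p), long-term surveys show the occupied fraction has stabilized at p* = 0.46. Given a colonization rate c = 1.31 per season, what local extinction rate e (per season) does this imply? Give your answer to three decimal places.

At equilibrium c(1−p*) = e.
e = 1.31 × (1 − 0.46) = 1.31 × 0.5400 = 0.7074.

0.707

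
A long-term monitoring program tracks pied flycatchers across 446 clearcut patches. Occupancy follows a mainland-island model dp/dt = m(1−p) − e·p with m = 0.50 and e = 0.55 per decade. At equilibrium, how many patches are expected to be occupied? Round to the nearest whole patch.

p* = m/(m+e) = 0.50/1.0500 = 0.4762.
Expected occupied patches = N × p* = 446 × 0.4762 = 212.38 ≈ 212.

212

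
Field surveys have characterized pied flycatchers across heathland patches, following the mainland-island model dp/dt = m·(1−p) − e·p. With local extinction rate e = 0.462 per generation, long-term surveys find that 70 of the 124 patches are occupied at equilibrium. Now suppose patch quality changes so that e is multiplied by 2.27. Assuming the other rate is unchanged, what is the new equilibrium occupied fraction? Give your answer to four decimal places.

Observed p* = 70/124 = 0.56452.
Balance m(1−p*) = e·p* gives m = e·p*/(1−p*) = 0.462×0.56452/0.43548 = 0.59890.
New p* = m/(m+e) = 0.59890/(0.59890+1.04874) = 0.36349.

0.3635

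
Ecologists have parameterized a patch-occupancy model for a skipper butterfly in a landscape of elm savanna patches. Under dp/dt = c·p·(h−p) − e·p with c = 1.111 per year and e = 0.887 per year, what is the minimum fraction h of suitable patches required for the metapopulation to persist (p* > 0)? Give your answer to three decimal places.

p* = h − e/c is positive only when h > e/c.
h_min = e/c = 0.887/1.111 = 0.7984.

0.798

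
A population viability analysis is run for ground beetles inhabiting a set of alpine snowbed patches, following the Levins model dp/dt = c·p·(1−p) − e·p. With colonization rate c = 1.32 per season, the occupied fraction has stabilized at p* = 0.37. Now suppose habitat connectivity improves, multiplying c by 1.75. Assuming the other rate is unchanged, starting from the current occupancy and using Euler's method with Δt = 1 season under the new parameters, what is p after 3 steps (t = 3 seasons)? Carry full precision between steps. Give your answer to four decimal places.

Balance c(1−p*) = e gives e = 1.32×(1 − 0.37000) = 0.83160.
Starting from p₀ = 0.37000; update p ← p + (dp/dt)·Δt with the new parameters.
p: 0.37000 → 0.60077  (Δp = +0.23077)
p: 0.60077 → 0.65521  (Δp = +0.05444)
p: 0.65521 → 0.63219  (Δp = -0.02303)

0.6322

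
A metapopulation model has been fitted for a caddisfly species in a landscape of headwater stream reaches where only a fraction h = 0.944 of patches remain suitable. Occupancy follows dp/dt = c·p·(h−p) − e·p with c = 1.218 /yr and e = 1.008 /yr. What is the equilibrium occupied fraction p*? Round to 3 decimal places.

Setting dp/dt = 0 and dividing by p* gives c·(h−p*) = e.
So p* = h − e/c = 0.944 − 1.008/1.218 = 0.944 − 0.8276 = 0.1164.

0.116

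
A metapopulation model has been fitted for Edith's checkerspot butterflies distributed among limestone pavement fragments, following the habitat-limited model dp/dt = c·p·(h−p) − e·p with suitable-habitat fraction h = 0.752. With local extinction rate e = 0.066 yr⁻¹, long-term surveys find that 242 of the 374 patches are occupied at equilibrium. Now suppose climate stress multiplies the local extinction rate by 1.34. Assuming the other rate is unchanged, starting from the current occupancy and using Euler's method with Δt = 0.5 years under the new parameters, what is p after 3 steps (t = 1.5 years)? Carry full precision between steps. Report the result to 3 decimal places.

0.630

Observed p* = 242/374 = 0.64706.
Balance c(h−p*) = e gives c = e/(0.752 − 0.64706) = 0.066/0.10494 = 0.62892.
Starting from p₀ = 0.64706; update p ← p + (dp/dt)·Δt with the new parameters.
step 1: Δp = -0.00726, p = 0.63980
step 2: Δp = -0.00572, p = 0.63408
step 3: Δp = -0.00453, p = 0.62955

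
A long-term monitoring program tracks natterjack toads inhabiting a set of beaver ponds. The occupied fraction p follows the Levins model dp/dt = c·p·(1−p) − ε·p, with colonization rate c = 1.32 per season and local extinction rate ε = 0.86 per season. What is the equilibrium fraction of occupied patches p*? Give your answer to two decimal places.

0.35

At equilibrium, colonization balances extinction: c·p*·(1−p*) = ε·p*.
So p* = 1 − ε/c = 1 − 0.86/1.32 = 1 − 0.6515 = 0.3485.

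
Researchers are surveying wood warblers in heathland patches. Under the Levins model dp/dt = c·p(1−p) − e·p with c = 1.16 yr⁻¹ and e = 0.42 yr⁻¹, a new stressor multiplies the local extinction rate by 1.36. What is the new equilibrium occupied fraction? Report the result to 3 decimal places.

0.508

Before: p* = 1 − 0.42/1.16 = 0.6379.
After the change, c = 1.16, e = 0.5712, so p* = 1 − 0.5712/1.16 = 0.5076.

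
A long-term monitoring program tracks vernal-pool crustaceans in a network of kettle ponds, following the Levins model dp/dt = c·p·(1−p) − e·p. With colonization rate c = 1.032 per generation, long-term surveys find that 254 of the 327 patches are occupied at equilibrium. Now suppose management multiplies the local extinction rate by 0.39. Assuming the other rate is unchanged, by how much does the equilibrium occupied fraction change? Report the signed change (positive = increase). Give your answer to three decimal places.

Observed p* = 254/327 = 0.77676.
Balance c(1−p*) = e gives e = 1.032×(1 − 0.77676) = 0.23038.
New p* = 1 − e/c = 1 − 0.08985/1.03200 = 0.91294.
Δp* = 0.91294 − 0.77676 = +0.13618.

0.136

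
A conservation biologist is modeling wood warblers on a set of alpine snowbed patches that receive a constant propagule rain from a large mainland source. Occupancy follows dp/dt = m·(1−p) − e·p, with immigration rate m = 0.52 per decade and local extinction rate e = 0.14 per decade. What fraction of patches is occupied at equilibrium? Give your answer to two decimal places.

0.79

At equilibrium the propagule rain into empty patches balances local extinction: m(1−p*) = e·p*.
p* = m/(m+e) = 0.52/(0.52+0.14) = 0.52/0.6600 = 0.7879.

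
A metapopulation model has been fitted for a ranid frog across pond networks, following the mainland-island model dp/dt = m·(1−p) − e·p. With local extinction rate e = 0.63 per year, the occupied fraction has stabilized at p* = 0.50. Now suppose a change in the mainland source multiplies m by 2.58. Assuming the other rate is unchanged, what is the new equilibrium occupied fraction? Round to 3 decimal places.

Balance m(1−p*) = e·p* gives m = e·p*/(1−p*) = 0.63×0.50000/0.50000 = 0.63000.
New p* = m/(m+e) = 1.62540/(1.62540+0.63000) = 0.72067.

0.721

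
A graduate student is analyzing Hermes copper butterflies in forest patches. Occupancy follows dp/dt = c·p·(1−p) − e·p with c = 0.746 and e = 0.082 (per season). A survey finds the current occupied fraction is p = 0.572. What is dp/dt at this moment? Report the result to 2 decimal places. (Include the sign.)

Colonization term: c·p·(1−p) = 0.746×0.572×0.4280 = 0.18263.
Extinction term: e·p = 0.04690.
dp/dt = 0.18263 − 0.04690 = 0.13573.

0.14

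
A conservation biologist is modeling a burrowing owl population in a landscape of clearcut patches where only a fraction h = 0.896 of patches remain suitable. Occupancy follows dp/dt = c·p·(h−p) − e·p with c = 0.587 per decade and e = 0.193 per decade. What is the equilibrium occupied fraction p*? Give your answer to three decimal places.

0.567

Setting dp/dt = 0 and dividing by p* gives c·(h−p*) = e.
So p* = h − e/c = 0.896 − 0.193/0.587 = 0.896 − 0.3288 = 0.5672.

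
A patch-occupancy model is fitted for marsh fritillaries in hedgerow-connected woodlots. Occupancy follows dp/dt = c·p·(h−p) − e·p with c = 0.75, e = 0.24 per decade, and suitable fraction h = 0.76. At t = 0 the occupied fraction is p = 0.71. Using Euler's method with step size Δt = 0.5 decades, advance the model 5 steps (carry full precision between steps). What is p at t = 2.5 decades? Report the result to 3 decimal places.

0.514

Update rule: p ← p + [c·p·(h−p) − e·p]·Δt with Δt = 0.5.
step 1: Δp = -0.07189, p = 0.63811
step 2: Δp = -0.04741, p = 0.59071
step 3: Δp = -0.03338, p = 0.55732
step 4: Δp = -0.02452, p = 0.53280
step 5: Δp = -0.01854, p = 0.51426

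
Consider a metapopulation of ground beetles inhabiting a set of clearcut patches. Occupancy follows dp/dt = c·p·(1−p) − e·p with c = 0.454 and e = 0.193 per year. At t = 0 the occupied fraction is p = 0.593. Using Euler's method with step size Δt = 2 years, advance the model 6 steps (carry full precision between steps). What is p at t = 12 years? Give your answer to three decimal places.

0.575

Update rule: p ← p + [c·p·(1−p) − e·p]·Δt with Δt = 2.
  1  |  dp/dt·Δt = -0.009751  |  p_1 = 0.583249
  2  |  dp/dt·Δt = -0.004427  |  p_2 = 0.578822
  3  |  dp/dt·Δt = -0.002067  |  p_3 = 0.576755
  4  |  dp/dt·Δt = -0.000977  |  p_4 = 0.575778
  5  |  dp/dt·Δt = -0.000465  |  p_5 = 0.575314
  6  |  dp/dt·Δt = -0.000221  |  p_6 = 0.575092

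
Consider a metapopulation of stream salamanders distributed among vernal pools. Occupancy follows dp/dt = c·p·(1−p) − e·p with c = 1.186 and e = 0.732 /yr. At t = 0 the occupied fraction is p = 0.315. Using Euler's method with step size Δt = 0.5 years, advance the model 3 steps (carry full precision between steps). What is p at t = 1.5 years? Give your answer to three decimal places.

0.347

Update rule: p ← p + [c·p·(1−p) − e·p]·Δt with Δt = 0.5.
step 1: Δp = +0.01266, p = 0.32766
step 2: Δp = +0.01071, p = 0.33838
step 3: Δp = +0.00891, p = 0.34729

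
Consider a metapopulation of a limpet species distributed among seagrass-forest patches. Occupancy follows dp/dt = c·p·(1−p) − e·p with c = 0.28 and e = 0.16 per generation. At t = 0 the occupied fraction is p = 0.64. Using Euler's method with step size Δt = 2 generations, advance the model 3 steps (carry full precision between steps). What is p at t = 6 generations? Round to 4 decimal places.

0.4943

Update rule: p ← p + [c·p·(1−p) − e·p]·Δt with Δt = 2.
t = 2: p = 0.64000 + (-0.07578) = 0.56422
t = 4: p = 0.56422 + (-0.04286) = 0.52136
t = 6: p = 0.52136 + (-0.02709) = 0.49427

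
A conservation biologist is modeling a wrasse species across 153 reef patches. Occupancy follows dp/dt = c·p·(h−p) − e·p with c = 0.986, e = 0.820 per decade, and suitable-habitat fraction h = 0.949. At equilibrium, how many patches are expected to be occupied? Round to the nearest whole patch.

p* = h − e/c = 0.949 − 0.8316 = 0.1174.
Expected occupied patches = N × p* = 153 × 0.1174 = 17.96 ≈ 18.

18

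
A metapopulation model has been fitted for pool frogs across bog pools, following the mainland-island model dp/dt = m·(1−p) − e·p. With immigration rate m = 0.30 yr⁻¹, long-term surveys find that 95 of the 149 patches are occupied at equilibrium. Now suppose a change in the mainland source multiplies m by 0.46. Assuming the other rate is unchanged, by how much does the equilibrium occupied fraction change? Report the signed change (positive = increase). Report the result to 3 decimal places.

-0.190

Observed p* = 95/149 = 0.63758.
Balance m(1−p*) = e·p* gives e = m(1−p*)/p* = 0.30×0.36242/0.63758 = 0.17053.
New p* = m/(m+e) = 0.13800/(0.13800+0.17053) = 0.44728.
Δp* = 0.44728 − 0.63758 = -0.19030.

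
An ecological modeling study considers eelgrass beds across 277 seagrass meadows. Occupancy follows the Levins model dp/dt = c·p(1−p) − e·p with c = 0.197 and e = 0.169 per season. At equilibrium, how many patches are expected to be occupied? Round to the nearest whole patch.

p* = 1 − e/c = 1 − 0.169/0.197 = 0.1421.
Expected occupied patches = N × p* = 277 × 0.1421 = 39.37 ≈ 39.

39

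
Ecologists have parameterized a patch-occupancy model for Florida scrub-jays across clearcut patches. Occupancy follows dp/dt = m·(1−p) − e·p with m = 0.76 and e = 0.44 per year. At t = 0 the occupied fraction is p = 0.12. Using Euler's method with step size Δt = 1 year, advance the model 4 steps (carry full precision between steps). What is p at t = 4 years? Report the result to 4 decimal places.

Update rule: p ← p + [m·(1−p) − e·p]·Δt with Δt = 1.
t = 1: p = 0.12000 + (+0.61600) = 0.73600
t = 2: p = 0.73600 + (-0.12320) = 0.61280
t = 3: p = 0.61280 + (+0.02464) = 0.63744
t = 4: p = 0.63744 + (-0.00493) = 0.63251

0.6325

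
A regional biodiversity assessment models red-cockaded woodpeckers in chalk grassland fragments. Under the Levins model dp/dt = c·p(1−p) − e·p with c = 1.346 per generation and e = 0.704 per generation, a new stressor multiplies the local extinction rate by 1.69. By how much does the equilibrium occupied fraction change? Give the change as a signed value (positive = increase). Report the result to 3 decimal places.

-0.361

Before: p* = 1 − 0.704/1.346 = 0.4770.
After the change, c = 1.346, e = 1.18976, so p* = 1 − 1.18976/1.346 = 0.1161.
Δp* = 0.1161 − 0.4770 = -0.3609.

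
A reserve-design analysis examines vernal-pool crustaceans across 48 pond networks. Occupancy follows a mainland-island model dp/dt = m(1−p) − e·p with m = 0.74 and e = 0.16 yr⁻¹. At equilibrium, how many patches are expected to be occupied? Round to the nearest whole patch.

p* = m/(m+e) = 0.74/0.9000 = 0.8222.
Expected occupied patches = N × p* = 48 × 0.8222 = 39.47 ≈ 39.

39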